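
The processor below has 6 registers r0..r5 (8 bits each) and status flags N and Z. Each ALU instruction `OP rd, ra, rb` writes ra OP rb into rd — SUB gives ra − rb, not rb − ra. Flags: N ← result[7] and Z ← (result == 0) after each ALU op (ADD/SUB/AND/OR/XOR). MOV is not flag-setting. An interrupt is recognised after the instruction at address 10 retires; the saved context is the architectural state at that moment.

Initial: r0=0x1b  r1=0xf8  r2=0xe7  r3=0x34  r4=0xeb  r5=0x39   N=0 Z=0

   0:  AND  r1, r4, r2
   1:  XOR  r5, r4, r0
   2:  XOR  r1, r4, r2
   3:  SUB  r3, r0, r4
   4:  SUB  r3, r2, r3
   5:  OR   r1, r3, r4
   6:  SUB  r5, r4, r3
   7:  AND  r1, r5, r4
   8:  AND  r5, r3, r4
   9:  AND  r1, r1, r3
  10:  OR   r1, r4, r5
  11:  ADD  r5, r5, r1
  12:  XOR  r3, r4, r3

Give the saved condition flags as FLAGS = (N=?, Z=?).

FLAGS = (N=1, Z=0)

after  0: r0=0x1b r1=0xe3 r2=0xe7 r3=0x34 r4=0xeb r5=0x39  N=1 Z=0
after  1: r0=0x1b r1=0xe3 r2=0xe7 r3=0x34 r4=0xeb r5=0xf0  N=1 Z=0
after  2: r0=0x1b r1=0x0c r2=0xe7 r3=0x34 r4=0xeb r5=0xf0  N=0 Z=0
after  3: r0=0x1b r1=0x0c r2=0xe7 r3=0x30 r4=0xeb r5=0xf0  N=0 Z=0
after  4: r0=0x1b r1=0x0c r2=0xe7 r3=0xb7 r4=0xeb r5=0xf0  N=1 Z=0
after  5: r0=0x1b r1=0xff r2=0xe7 r3=0xb7 r4=0xeb r5=0xf0  N=1 Z=0
after  6: r0=0x1b r1=0xff r2=0xe7 r3=0xb7 r4=0xeb r5=0x34  N=0 Z=0
after  7: r0=0x1b r1=0x20 r2=0xe7 r3=0xb7 r4=0xeb r5=0x34  N=0 Z=0
after  8: r0=0x1b r1=0x20 r2=0xe7 r3=0xb7 r4=0xeb r5=0xa3  N=1 Z=0
after  9: r0=0x1b r1=0x20 r2=0xe7 r3=0xb7 r4=0xeb r5=0xa3  N=0 Z=0
after 10: r0=0x1b r1=0xeb r2=0xe7 r3=0xb7 r4=0xeb r5=0xa3  N=1 Z=0
-- IRQ taken; context saved, return-PC = 11 --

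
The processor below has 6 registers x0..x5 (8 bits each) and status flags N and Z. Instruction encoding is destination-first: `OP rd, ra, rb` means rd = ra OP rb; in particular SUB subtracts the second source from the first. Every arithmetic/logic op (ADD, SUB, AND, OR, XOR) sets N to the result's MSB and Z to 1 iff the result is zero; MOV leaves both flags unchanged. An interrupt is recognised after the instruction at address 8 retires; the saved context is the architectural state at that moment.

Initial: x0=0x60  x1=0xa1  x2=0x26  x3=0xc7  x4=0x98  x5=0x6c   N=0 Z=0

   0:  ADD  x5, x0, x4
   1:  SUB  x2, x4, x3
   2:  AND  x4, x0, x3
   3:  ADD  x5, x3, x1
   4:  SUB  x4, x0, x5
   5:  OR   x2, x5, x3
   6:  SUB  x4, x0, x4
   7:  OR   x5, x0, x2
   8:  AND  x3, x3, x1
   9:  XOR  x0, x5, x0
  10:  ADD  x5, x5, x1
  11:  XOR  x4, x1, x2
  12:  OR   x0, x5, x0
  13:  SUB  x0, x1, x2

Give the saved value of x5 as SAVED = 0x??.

SAVED = 0xef

after  0: x0=0x60 x1=0xa1 x2=0x26 x3=0xc7 x4=0x98 x5=0xf8  N=1 Z=0
after  1: x0=0x60 x1=0xa1 x2=0xd1 x3=0xc7 x4=0x98 x5=0xf8  N=1 Z=0
after  2: x0=0x60 x1=0xa1 x2=0xd1 x3=0xc7 x4=0x40 x5=0xf8  N=0 Z=0
after  3: x0=0x60 x1=0xa1 x2=0xd1 x3=0xc7 x4=0x40 x5=0x68  N=0 Z=0
after  4: x0=0x60 x1=0xa1 x2=0xd1 x3=0xc7 x4=0xf8 x5=0x68  N=1 Z=0
after  5: x0=0x60 x1=0xa1 x2=0xef x3=0xc7 x4=0xf8 x5=0x68  N=1 Z=0
after  6: x0=0x60 x1=0xa1 x2=0xef x3=0xc7 x4=0x68 x5=0x68  N=0 Z=0
after  7: x0=0x60 x1=0xa1 x2=0xef x3=0xc7 x4=0x68 x5=0xef  N=1 Z=0
after  8: x0=0x60 x1=0xa1 x2=0xef x3=0x81 x4=0x68 x5=0xef  N=1 Z=0
-- IRQ taken; context saved, return-PC = 9 --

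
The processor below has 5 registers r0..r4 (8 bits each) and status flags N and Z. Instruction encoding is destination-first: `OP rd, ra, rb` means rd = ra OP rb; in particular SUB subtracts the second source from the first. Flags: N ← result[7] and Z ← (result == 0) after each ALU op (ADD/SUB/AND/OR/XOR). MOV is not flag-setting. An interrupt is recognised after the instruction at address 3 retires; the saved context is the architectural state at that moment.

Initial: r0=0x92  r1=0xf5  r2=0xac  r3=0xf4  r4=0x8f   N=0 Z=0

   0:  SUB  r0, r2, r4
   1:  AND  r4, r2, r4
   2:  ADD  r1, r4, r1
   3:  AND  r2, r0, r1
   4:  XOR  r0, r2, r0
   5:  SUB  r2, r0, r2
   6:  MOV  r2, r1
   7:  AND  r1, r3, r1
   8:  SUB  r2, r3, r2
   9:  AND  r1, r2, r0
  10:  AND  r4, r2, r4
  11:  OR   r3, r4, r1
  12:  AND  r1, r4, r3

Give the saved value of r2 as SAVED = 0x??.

after  0: r0=0x1d r1=0xf5 r2=0xac r3=0xf4 r4=0x8f  N=0 Z=0
after  1: r0=0x1d r1=0xf5 r2=0xac r3=0xf4 r4=0x8c  N=1 Z=0
after  2: r0=0x1d r1=0x81 r2=0xac r3=0xf4 r4=0x8c  N=1 Z=0
after  3: r0=0x1d r1=0x81 r2=0x01 r3=0xf4 r4=0x8c  N=0 Z=0
-- IRQ taken; context saved, return-PC = 4 --

SAVED = 0x01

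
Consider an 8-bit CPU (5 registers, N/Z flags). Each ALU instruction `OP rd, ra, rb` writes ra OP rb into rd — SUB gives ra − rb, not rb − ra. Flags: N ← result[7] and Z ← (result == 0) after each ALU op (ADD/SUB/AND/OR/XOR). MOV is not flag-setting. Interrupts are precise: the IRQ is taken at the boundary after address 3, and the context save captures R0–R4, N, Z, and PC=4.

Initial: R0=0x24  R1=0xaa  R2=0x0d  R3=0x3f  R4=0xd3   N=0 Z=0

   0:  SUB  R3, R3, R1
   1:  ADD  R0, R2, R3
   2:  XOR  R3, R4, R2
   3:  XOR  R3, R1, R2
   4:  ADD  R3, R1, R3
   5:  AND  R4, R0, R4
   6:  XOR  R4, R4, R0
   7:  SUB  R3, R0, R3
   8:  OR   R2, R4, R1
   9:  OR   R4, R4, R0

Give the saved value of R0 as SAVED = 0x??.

after  0: R0=0x24 R1=0xaa R2=0x0d R3=0x95 R4=0xd3  N=1 Z=0
after  1: R0=0xa2 R1=0xaa R2=0x0d R3=0x95 R4=0xd3  N=1 Z=0
after  2: R0=0xa2 R1=0xaa R2=0x0d R3=0xde R4=0xd3  N=1 Z=0
after  3: R0=0xa2 R1=0xaa R2=0x0d R3=0xa7 R4=0xd3  N=1 Z=0
-- IRQ taken; context saved, return-PC = 4 --

SAVED = 0xa2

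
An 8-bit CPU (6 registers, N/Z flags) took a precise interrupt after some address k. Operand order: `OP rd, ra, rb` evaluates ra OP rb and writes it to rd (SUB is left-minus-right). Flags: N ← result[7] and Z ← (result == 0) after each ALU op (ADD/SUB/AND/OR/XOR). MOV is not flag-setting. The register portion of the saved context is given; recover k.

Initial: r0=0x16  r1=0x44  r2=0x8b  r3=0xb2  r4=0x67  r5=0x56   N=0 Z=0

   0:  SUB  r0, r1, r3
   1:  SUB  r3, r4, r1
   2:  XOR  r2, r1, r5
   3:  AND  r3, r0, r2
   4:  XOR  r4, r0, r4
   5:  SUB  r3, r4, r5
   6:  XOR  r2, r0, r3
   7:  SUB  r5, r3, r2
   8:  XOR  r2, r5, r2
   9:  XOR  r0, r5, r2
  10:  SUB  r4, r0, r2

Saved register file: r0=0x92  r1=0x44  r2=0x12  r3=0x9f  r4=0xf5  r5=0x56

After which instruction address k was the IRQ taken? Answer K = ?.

K = 5

after  0: r0=0x92 r1=0x44 r2=0x8b r3=0xb2 r4=0x67 r5=0x56  N=1 Z=0
after  1: r0=0x92 r1=0x44 r2=0x8b r3=0x23 r4=0x67 r5=0x56  N=0 Z=0
after  2: r0=0x92 r1=0x44 r2=0x12 r3=0x23 r4=0x67 r5=0x56  N=0 Z=0
after  3: r0=0x92 r1=0x44 r2=0x12 r3=0x12 r4=0x67 r5=0x56  N=0 Z=0
after  4: r0=0x92 r1=0x44 r2=0x12 r3=0x12 r4=0xf5 r5=0x56  N=1 Z=0
after  5: r0=0x92 r1=0x44 r2=0x12 r3=0x9f r4=0xf5 r5=0x56  N=1 Z=0
-- IRQ taken; context saved, return-PC = 6 --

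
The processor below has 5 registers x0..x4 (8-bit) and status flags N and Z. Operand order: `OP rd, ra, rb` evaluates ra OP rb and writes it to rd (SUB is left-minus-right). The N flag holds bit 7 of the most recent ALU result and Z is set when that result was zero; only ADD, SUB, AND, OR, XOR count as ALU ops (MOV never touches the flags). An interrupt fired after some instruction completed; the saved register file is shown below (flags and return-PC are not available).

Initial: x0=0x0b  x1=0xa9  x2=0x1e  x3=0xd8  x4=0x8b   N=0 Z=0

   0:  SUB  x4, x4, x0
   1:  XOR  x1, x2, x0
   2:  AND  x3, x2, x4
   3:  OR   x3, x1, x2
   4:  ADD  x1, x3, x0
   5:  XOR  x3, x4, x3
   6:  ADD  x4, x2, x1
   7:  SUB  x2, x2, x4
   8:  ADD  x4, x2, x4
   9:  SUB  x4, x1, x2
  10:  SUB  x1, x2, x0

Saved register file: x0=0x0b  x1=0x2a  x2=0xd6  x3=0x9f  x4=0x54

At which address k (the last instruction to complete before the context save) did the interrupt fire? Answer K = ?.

K = 9

after  0: x0=0x0b x1=0xa9 x2=0x1e x3=0xd8 x4=0x80  N=1 Z=0
after  1: x0=0x0b x1=0x15 x2=0x1e x3=0xd8 x4=0x80  N=0 Z=0
after  2: x0=0x0b x1=0x15 x2=0x1e x3=0x00 x4=0x80  N=0 Z=1
after  3: x0=0x0b x1=0x15 x2=0x1e x3=0x1f x4=0x80  N=0 Z=0
after  4: x0=0x0b x1=0x2a x2=0x1e x3=0x1f x4=0x80  N=0 Z=0
after  5: x0=0x0b x1=0x2a x2=0x1e x3=0x9f x4=0x80  N=1 Z=0
after  6: x0=0x0b x1=0x2a x2=0x1e x3=0x9f x4=0x48  N=0 Z=0
after  7: x0=0x0b x1=0x2a x2=0xd6 x3=0x9f x4=0x48  N=1 Z=0
after  8: x0=0x0b x1=0x2a x2=0xd6 x3=0x9f x4=0x1e  N=0 Z=0
after  9: x0=0x0b x1=0x2a x2=0xd6 x3=0x9f x4=0x54  N=0 Z=0
-- IRQ taken; context saved, return-PC = 10 --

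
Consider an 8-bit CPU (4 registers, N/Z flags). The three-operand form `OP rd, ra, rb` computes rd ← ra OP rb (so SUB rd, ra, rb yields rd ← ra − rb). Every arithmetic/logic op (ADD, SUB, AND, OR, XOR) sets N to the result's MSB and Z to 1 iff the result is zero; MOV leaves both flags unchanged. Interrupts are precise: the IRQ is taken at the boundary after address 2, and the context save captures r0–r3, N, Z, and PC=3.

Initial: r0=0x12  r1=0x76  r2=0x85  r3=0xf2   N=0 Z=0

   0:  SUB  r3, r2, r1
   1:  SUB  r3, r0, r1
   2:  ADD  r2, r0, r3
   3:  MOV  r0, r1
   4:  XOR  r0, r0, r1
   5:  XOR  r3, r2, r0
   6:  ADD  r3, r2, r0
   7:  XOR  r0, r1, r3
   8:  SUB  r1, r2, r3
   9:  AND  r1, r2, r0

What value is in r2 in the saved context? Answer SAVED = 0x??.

SAVED = 0xae

after  0: r0=0x12 r1=0x76 r2=0x85 r3=0x0f  N=0 Z=0
after  1: r0=0x12 r1=0x76 r2=0x85 r3=0x9c  N=1 Z=0
after  2: r0=0x12 r1=0x76 r2=0xae r3=0x9c  N=1 Z=0
-- IRQ taken; context saved, return-PC = 3 --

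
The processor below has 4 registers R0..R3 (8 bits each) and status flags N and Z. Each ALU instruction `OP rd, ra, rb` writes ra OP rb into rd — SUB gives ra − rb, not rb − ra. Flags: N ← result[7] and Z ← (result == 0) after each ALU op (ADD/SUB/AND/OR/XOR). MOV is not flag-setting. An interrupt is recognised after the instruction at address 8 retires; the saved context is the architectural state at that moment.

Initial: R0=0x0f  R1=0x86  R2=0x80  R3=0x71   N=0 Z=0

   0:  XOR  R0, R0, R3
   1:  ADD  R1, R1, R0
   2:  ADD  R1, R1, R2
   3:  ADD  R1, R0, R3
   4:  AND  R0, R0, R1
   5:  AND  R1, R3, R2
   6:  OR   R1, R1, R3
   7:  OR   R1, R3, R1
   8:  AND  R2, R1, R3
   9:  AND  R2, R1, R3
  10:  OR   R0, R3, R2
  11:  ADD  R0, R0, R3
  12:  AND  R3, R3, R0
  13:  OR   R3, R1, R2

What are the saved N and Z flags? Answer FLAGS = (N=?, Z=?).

FLAGS = (N=0, Z=0)

after  0: R0=0x7e R1=0x86 R2=0x80 R3=0x71  N=0 Z=0
after  1: R0=0x7e R1=0x04 R2=0x80 R3=0x71  N=0 Z=0
after  2: R0=0x7e R1=0x84 R2=0x80 R3=0x71  N=1 Z=0
after  3: R0=0x7e R1=0xef R2=0x80 R3=0x71  N=1 Z=0
after  4: R0=0x6e R1=0xef R2=0x80 R3=0x71  N=0 Z=0
after  5: R0=0x6e R1=0x00 R2=0x80 R3=0x71  N=0 Z=1
after  6: R0=0x6e R1=0x71 R2=0x80 R3=0x71  N=0 Z=0
after  7: R0=0x6e R1=0x71 R2=0x80 R3=0x71  N=0 Z=0
after  8: R0=0x6e R1=0x71 R2=0x71 R3=0x71  N=0 Z=0
-- IRQ taken; context saved, return-PC = 9 --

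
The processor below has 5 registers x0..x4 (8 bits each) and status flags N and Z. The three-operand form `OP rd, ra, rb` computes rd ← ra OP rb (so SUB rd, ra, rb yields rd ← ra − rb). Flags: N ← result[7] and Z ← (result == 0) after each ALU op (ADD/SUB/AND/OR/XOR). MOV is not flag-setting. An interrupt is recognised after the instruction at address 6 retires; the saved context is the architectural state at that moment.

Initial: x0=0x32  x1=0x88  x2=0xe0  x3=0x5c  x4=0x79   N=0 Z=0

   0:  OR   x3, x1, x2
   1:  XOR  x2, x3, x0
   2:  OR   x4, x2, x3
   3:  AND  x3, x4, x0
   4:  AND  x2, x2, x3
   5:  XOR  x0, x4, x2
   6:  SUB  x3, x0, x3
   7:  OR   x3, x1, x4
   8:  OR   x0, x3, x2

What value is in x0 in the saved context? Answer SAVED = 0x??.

SAVED = 0xe8

after  0: x0=0x32 x1=0x88 x2=0xe0 x3=0xe8 x4=0x79  N=1 Z=0
after  1: x0=0x32 x1=0x88 x2=0xda x3=0xe8 x4=0x79  N=1 Z=0
after  2: x0=0x32 x1=0x88 x2=0xda x3=0xe8 x4=0xfa  N=1 Z=0
after  3: x0=0x32 x1=0x88 x2=0xda x3=0x32 x4=0xfa  N=0 Z=0
after  4: x0=0x32 x1=0x88 x2=0x12 x3=0x32 x4=0xfa  N=0 Z=0
after  5: x0=0xe8 x1=0x88 x2=0x12 x3=0x32 x4=0xfa  N=1 Z=0
after  6: x0=0xe8 x1=0x88 x2=0x12 x3=0xb6 x4=0xfa  N=1 Z=0
-- IRQ taken; context saved, return-PC = 7 --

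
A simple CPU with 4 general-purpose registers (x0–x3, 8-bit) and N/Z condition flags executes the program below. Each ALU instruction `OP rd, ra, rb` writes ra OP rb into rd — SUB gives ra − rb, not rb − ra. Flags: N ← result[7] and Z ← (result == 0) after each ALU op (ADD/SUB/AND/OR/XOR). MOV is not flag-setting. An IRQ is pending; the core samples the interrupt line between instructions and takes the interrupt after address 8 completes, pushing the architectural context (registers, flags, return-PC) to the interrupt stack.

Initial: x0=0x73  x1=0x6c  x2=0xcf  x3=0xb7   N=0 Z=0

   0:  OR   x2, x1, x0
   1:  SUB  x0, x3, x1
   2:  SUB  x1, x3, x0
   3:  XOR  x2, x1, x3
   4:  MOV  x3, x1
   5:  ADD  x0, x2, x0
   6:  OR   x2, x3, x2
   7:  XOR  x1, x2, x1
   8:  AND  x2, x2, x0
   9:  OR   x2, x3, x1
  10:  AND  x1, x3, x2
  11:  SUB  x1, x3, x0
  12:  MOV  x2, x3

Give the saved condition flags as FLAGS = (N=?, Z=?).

after  0: x0=0x73 x1=0x6c x2=0x7f x3=0xb7  N=0 Z=0
after  1: x0=0x4b x1=0x6c x2=0x7f x3=0xb7  N=0 Z=0
after  2: x0=0x4b x1=0x6c x2=0x7f x3=0xb7  N=0 Z=0
after  3: x0=0x4b x1=0x6c x2=0xdb x3=0xb7  N=1 Z=0
after  4: x0=0x4b x1=0x6c x2=0xdb x3=0x6c  N=1 Z=0
after  5: x0=0x26 x1=0x6c x2=0xdb x3=0x6c  N=0 Z=0
after  6: x0=0x26 x1=0x6c x2=0xff x3=0x6c  N=1 Z=0
after  7: x0=0x26 x1=0x93 x2=0xff x3=0x6c  N=1 Z=0
after  8: x0=0x26 x1=0x93 x2=0x26 x3=0x6c  N=0 Z=0
-- IRQ taken; context saved, return-PC = 9 --

FLAGS = (N=0, Z=0)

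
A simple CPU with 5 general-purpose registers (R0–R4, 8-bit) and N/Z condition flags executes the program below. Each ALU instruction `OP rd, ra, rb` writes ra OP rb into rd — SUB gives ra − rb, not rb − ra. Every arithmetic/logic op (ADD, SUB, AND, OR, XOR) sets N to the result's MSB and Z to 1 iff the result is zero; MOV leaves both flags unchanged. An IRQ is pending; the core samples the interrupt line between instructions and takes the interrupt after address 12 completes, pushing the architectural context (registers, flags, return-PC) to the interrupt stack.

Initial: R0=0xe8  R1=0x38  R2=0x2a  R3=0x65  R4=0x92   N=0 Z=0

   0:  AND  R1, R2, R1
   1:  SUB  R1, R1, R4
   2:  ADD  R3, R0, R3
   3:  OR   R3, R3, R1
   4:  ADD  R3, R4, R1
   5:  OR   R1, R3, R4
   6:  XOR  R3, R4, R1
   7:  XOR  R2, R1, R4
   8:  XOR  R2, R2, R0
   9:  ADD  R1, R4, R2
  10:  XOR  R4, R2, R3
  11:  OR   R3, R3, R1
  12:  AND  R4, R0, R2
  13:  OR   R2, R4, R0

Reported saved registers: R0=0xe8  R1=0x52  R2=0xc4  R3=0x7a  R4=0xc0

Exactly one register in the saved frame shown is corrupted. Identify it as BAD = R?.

BAD = R2

after  0: R0=0xe8 R1=0x28 R2=0x2a R3=0x65 R4=0x92  N=0 Z=0
after  1: R0=0xe8 R1=0x96 R2=0x2a R3=0x65 R4=0x92  N=1 Z=0
after  2: R0=0xe8 R1=0x96 R2=0x2a R3=0x4d R4=0x92  N=0 Z=0
after  3: R0=0xe8 R1=0x96 R2=0x2a R3=0xdf R4=0x92  N=1 Z=0
after  4: R0=0xe8 R1=0x96 R2=0x2a R3=0x28 R4=0x92  N=0 Z=0
after  5: R0=0xe8 R1=0xba R2=0x2a R3=0x28 R4=0x92  N=1 Z=0
after  6: R0=0xe8 R1=0xba R2=0x2a R3=0x28 R4=0x92  N=0 Z=0
after  7: R0=0xe8 R1=0xba R2=0x28 R3=0x28 R4=0x92  N=0 Z=0
after  8: R0=0xe8 R1=0xba R2=0xc0 R3=0x28 R4=0x92  N=1 Z=0
after  9: R0=0xe8 R1=0x52 R2=0xc0 R3=0x28 R4=0x92  N=0 Z=0
after 10: R0=0xe8 R1=0x52 R2=0xc0 R3=0x28 R4=0xe8  N=1 Z=0
after 11: R0=0xe8 R1=0x52 R2=0xc0 R3=0x7a R4=0xe8  N=0 Z=0
after 12: R0=0xe8 R1=0x52 R2=0xc0 R3=0x7a R4=0xc0  N=1 Z=0
-- IRQ taken; context saved, return-PC = 13 --
mismatch: R2: reported 0xc4 vs actual 0xc0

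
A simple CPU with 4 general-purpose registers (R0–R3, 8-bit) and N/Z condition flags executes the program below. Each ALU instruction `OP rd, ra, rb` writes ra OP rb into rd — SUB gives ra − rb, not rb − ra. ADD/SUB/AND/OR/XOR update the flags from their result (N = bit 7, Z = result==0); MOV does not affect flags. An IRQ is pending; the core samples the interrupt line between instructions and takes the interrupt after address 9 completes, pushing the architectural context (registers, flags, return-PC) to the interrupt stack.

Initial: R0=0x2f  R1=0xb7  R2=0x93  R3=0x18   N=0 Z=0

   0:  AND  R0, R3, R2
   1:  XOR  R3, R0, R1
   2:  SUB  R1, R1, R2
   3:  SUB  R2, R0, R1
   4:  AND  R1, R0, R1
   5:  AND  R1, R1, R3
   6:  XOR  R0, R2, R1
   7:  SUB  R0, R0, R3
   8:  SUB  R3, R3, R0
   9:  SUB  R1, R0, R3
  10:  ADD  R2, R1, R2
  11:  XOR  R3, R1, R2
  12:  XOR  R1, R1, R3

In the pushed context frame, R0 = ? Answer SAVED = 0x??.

SAVED = 0x45

after  0: R0=0x10 R1=0xb7 R2=0x93 R3=0x18  N=0 Z=0
after  1: R0=0x10 R1=0xb7 R2=0x93 R3=0xa7  N=1 Z=0
after  2: R0=0x10 R1=0x24 R2=0x93 R3=0xa7  N=0 Z=0
after  3: R0=0x10 R1=0x24 R2=0xec R3=0xa7  N=1 Z=0
after  4: R0=0x10 R1=0x00 R2=0xec R3=0xa7  N=0 Z=1
after  5: R0=0x10 R1=0x00 R2=0xec R3=0xa7  N=0 Z=1
after  6: R0=0xec R1=0x00 R2=0xec R3=0xa7  N=1 Z=0
after  7: R0=0x45 R1=0x00 R2=0xec R3=0xa7  N=0 Z=0
after  8: R0=0x45 R1=0x00 R2=0xec R3=0x62  N=0 Z=0
after  9: R0=0x45 R1=0xe3 R2=0xec R3=0x62  N=1 Z=0
-- IRQ taken; context saved, return-PC = 10 --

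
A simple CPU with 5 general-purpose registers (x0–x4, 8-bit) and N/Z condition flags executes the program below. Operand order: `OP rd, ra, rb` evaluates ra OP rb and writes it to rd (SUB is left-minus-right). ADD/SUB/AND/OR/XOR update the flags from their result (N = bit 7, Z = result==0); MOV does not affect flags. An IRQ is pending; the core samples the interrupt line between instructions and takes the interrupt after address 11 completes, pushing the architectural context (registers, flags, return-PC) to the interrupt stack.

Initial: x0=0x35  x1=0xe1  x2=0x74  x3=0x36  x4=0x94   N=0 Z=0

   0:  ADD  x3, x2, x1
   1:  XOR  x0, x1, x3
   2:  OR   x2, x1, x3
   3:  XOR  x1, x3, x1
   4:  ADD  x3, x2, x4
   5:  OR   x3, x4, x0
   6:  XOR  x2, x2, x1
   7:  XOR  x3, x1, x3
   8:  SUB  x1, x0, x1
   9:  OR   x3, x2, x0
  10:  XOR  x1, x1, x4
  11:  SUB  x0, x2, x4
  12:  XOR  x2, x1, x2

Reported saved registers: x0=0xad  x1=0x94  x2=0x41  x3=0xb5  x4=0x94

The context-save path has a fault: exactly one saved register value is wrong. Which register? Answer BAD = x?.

after  0: x0=0x35 x1=0xe1 x2=0x74 x3=0x55 x4=0x94  N=0 Z=0
after  1: x0=0xb4 x1=0xe1 x2=0x74 x3=0x55 x4=0x94  N=1 Z=0
after  2: x0=0xb4 x1=0xe1 x2=0xf5 x3=0x55 x4=0x94  N=1 Z=0
after  3: x0=0xb4 x1=0xb4 x2=0xf5 x3=0x55 x4=0x94  N=1 Z=0
after  4: x0=0xb4 x1=0xb4 x2=0xf5 x3=0x89 x4=0x94  N=1 Z=0
after  5: x0=0xb4 x1=0xb4 x2=0xf5 x3=0xb4 x4=0x94  N=1 Z=0
after  6: x0=0xb4 x1=0xb4 x2=0x41 x3=0xb4 x4=0x94  N=0 Z=0
after  7: x0=0xb4 x1=0xb4 x2=0x41 x3=0x00 x4=0x94  N=0 Z=1
after  8: x0=0xb4 x1=0x00 x2=0x41 x3=0x00 x4=0x94  N=0 Z=1
after  9: x0=0xb4 x1=0x00 x2=0x41 x3=0xf5 x4=0x94  N=1 Z=0
after 10: x0=0xb4 x1=0x94 x2=0x41 x3=0xf5 x4=0x94  N=1 Z=0
after 11: x0=0xad x1=0x94 x2=0x41 x3=0xf5 x4=0x94  N=1 Z=0
-- IRQ taken; context saved, return-PC = 12 --
mismatch: x3: reported 0xb5 vs actual 0xf5

BAD = x3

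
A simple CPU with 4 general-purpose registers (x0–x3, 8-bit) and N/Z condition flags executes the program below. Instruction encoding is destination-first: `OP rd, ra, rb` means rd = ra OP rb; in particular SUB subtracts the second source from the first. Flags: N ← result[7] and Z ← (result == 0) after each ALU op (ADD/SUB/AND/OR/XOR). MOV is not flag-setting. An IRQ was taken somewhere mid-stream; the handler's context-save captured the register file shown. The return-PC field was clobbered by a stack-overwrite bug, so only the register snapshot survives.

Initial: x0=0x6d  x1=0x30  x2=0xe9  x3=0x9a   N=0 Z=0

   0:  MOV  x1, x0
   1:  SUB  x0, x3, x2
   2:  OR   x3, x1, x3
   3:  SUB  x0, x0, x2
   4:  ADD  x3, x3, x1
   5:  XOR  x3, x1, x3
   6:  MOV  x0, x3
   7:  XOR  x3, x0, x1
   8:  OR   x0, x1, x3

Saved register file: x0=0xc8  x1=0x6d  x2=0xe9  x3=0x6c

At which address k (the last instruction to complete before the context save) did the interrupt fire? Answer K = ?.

K = 4

after  0: x0=0x6d x1=0x6d x2=0xe9 x3=0x9a  N=0 Z=0
after  1: x0=0xb1 x1=0x6d x2=0xe9 x3=0x9a  N=1 Z=0
after  2: x0=0xb1 x1=0x6d x2=0xe9 x3=0xff  N=1 Z=0
after  3: x0=0xc8 x1=0x6d x2=0xe9 x3=0xff  N=1 Z=0
after  4: x0=0xc8 x1=0x6d x2=0xe9 x3=0x6c  N=0 Z=0
-- IRQ taken; context saved, return-PC = 5 --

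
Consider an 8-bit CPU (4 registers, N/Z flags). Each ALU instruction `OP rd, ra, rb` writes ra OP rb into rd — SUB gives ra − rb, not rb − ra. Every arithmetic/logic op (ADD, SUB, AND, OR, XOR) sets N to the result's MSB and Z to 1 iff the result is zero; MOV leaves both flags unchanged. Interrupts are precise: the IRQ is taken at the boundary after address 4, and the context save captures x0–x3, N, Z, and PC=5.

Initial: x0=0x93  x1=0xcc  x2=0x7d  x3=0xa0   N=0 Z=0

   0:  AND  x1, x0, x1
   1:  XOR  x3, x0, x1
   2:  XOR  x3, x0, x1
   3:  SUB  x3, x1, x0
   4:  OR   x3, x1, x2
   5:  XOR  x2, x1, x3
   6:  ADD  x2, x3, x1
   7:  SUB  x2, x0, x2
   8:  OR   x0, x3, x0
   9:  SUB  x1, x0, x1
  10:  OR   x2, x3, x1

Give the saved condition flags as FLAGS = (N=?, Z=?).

FLAGS = (N=1, Z=0)

after  0: x0=0x93 x1=0x80 x2=0x7d x3=0xa0  N=1 Z=0
after  1: x0=0x93 x1=0x80 x2=0x7d x3=0x13  N=0 Z=0
after  2: x0=0x93 x1=0x80 x2=0x7d x3=0x13  N=0 Z=0
after  3: x0=0x93 x1=0x80 x2=0x7d x3=0xed  N=1 Z=0
after  4: x0=0x93 x1=0x80 x2=0x7d x3=0xfd  N=1 Z=0
-- IRQ taken; context saved, return-PC = 5 --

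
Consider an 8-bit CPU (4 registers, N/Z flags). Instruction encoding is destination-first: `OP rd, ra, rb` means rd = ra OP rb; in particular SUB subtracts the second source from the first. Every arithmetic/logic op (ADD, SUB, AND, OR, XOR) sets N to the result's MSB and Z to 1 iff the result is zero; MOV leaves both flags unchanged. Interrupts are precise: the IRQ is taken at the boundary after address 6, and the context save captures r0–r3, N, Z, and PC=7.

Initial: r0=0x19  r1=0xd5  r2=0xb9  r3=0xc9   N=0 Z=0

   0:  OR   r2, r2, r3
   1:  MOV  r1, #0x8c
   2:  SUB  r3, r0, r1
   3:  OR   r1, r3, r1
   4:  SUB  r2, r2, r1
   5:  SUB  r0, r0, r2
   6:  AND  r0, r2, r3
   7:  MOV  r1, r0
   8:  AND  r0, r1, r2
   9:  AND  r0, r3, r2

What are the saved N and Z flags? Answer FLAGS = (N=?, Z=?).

after  0: r0=0x19 r1=0xd5 r2=0xf9 r3=0xc9  N=1 Z=0
after  1: r0=0x19 r1=0x8c r2=0xf9 r3=0xc9  N=1 Z=0
after  2: r0=0x19 r1=0x8c r2=0xf9 r3=0x8d  N=1 Z=0
after  3: r0=0x19 r1=0x8d r2=0xf9 r3=0x8d  N=1 Z=0
after  4: r0=0x19 r1=0x8d r2=0x6c r3=0x8d  N=0 Z=0
after  5: r0=0xad r1=0x8d r2=0x6c r3=0x8d  N=1 Z=0
after  6: r0=0x0c r1=0x8d r2=0x6c r3=0x8d  N=0 Z=0
-- IRQ taken; context saved, return-PC = 7 --

FLAGS = (N=0, Z=0)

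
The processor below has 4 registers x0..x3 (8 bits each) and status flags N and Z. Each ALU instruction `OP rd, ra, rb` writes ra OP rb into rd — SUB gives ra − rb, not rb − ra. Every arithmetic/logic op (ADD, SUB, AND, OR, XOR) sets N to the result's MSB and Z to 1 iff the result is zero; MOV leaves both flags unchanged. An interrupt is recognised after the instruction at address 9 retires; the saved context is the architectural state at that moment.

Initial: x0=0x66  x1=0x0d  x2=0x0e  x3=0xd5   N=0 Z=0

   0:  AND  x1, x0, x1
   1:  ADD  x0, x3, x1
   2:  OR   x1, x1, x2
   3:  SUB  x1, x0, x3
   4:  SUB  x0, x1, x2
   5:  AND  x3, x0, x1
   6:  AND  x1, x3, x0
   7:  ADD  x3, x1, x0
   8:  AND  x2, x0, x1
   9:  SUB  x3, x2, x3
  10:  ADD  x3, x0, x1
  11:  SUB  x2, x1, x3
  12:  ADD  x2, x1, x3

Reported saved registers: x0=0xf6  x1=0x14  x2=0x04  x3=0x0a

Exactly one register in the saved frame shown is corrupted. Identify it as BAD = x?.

after  0: x0=0x66 x1=0x04 x2=0x0e x3=0xd5  N=0 Z=0
after  1: x0=0xd9 x1=0x04 x2=0x0e x3=0xd5  N=1 Z=0
after  2: x0=0xd9 x1=0x0e x2=0x0e x3=0xd5  N=0 Z=0
after  3: x0=0xd9 x1=0x04 x2=0x0e x3=0xd5  N=0 Z=0
after  4: x0=0xf6 x1=0x04 x2=0x0e x3=0xd5  N=1 Z=0
after  5: x0=0xf6 x1=0x04 x2=0x0e x3=0x04  N=0 Z=0
after  6: x0=0xf6 x1=0x04 x2=0x0e x3=0x04  N=0 Z=0
after  7: x0=0xf6 x1=0x04 x2=0x0e x3=0xfa  N=1 Z=0
after  8: x0=0xf6 x1=0x04 x2=0x04 x3=0xfa  N=0 Z=0
after  9: x0=0xf6 x1=0x04 x2=0x04 x3=0x0a  N=0 Z=0
-- IRQ taken; context saved, return-PC = 10 --
mismatch: x1: reported 0x14 vs actual 0x04

BAD = x1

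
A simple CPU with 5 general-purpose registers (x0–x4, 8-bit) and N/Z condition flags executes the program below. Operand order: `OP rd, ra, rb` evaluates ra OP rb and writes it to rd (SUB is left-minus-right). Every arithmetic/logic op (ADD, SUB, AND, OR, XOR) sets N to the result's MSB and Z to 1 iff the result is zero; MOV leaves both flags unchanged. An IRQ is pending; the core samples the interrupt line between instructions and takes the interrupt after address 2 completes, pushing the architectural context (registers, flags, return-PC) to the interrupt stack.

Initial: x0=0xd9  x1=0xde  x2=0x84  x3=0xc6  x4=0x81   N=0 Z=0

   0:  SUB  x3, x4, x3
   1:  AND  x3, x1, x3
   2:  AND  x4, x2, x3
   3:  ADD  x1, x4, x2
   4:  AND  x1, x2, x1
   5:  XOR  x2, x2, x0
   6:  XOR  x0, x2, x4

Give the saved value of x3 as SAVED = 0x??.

SAVED = 0x9a

after  0: x0=0xd9 x1=0xde x2=0x84 x3=0xbb x4=0x81  N=1 Z=0
after  1: x0=0xd9 x1=0xde x2=0x84 x3=0x9a x4=0x81  N=1 Z=0
after  2: x0=0xd9 x1=0xde x2=0x84 x3=0x9a x4=0x80  N=1 Z=0
-- IRQ taken; context saved, return-PC = 3 --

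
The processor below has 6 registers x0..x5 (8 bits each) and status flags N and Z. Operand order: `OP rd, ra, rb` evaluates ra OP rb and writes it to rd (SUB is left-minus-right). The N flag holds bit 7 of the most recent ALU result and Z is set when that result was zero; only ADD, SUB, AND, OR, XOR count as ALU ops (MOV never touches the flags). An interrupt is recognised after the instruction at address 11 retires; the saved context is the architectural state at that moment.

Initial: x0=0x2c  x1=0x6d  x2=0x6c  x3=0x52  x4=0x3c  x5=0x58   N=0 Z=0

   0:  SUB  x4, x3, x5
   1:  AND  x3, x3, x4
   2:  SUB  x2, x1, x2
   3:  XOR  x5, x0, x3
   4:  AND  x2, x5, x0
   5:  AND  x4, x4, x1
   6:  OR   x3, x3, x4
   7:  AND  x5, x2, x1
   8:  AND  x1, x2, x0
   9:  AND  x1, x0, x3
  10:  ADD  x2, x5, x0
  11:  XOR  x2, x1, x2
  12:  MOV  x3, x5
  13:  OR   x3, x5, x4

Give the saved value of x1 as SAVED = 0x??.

SAVED = 0x28

after  0: x0=0x2c x1=0x6d x2=0x6c x3=0x52 x4=0xfa x5=0x58  N=1 Z=0
after  1: x0=0x2c x1=0x6d x2=0x6c x3=0x52 x4=0xfa x5=0x58  N=0 Z=0
after  2: x0=0x2c x1=0x6d x2=0x01 x3=0x52 x4=0xfa x5=0x58  N=0 Z=0
after  3: x0=0x2c x1=0x6d x2=0x01 x3=0x52 x4=0xfa x5=0x7e  N=0 Z=0
after  4: x0=0x2c x1=0x6d x2=0x2c x3=0x52 x4=0xfa x5=0x7e  N=0 Z=0
after  5: x0=0x2c x1=0x6d x2=0x2c x3=0x52 x4=0x68 x5=0x7e  N=0 Z=0
after  6: x0=0x2c x1=0x6d x2=0x2c x3=0x7a x4=0x68 x5=0x7e  N=0 Z=0
after  7: x0=0x2c x1=0x6d x2=0x2c x3=0x7a x4=0x68 x5=0x2c  N=0 Z=0
after  8: x0=0x2c x1=0x2c x2=0x2c x3=0x7a x4=0x68 x5=0x2c  N=0 Z=0
after  9: x0=0x2c x1=0x28 x2=0x2c x3=0x7a x4=0x68 x5=0x2c  N=0 Z=0
after 10: x0=0x2c x1=0x28 x2=0x58 x3=0x7a x4=0x68 x5=0x2c  N=0 Z=0
after 11: x0=0x2c x1=0x28 x2=0x70 x3=0x7a x4=0x68 x5=0x2c  N=0 Z=0
-- IRQ taken; context saved, return-PC = 12 --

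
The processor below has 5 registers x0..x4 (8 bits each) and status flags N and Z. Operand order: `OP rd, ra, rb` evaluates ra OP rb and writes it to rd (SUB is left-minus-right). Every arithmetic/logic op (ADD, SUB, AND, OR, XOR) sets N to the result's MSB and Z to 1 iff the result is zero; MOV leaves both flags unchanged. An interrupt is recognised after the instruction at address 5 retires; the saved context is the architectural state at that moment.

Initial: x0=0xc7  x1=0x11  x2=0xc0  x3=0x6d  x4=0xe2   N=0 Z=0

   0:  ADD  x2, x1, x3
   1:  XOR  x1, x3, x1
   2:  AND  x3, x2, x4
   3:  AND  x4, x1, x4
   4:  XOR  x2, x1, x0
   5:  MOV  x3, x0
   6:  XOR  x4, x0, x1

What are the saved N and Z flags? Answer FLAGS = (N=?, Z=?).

FLAGS = (N=1, Z=0)

after  0: x0=0xc7 x1=0x11 x2=0x7e x3=0x6d x4=0xe2  N=0 Z=0
after  1: x0=0xc7 x1=0x7c x2=0x7e x3=0x6d x4=0xe2  N=0 Z=0
after  2: x0=0xc7 x1=0x7c x2=0x7e x3=0x62 x4=0xe2  N=0 Z=0
after  3: x0=0xc7 x1=0x7c x2=0x7e x3=0x62 x4=0x60  N=0 Z=0
after  4: x0=0xc7 x1=0x7c x2=0xbb x3=0x62 x4=0x60  N=1 Z=0
after  5: x0=0xc7 x1=0x7c x2=0xbb x3=0xc7 x4=0x60  N=1 Z=0
-- IRQ taken; context saved, return-PC = 6 --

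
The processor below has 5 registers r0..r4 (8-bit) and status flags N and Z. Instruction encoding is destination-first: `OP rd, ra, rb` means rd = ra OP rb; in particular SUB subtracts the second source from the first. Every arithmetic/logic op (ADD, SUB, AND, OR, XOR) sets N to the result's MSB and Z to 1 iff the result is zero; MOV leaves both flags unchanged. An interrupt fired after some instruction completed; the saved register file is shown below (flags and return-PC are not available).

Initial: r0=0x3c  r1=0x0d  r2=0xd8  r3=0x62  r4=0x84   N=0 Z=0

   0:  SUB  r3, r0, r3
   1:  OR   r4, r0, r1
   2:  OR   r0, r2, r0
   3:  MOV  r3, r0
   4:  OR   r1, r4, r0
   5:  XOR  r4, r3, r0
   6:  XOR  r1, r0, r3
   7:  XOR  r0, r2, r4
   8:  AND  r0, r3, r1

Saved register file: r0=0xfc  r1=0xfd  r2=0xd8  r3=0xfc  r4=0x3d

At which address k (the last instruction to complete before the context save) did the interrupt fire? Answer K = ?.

after  0: r0=0x3c r1=0x0d r2=0xd8 r3=0xda r4=0x84  N=1 Z=0
after  1: r0=0x3c r1=0x0d r2=0xd8 r3=0xda r4=0x3d  N=0 Z=0
after  2: r0=0xfc r1=0x0d r2=0xd8 r3=0xda r4=0x3d  N=1 Z=0
after  3: r0=0xfc r1=0x0d r2=0xd8 r3=0xfc r4=0x3d  N=1 Z=0
after  4: r0=0xfc r1=0xfd r2=0xd8 r3=0xfc r4=0x3d  N=1 Z=0
-- IRQ taken; context saved, return-PC = 5 --

K = 4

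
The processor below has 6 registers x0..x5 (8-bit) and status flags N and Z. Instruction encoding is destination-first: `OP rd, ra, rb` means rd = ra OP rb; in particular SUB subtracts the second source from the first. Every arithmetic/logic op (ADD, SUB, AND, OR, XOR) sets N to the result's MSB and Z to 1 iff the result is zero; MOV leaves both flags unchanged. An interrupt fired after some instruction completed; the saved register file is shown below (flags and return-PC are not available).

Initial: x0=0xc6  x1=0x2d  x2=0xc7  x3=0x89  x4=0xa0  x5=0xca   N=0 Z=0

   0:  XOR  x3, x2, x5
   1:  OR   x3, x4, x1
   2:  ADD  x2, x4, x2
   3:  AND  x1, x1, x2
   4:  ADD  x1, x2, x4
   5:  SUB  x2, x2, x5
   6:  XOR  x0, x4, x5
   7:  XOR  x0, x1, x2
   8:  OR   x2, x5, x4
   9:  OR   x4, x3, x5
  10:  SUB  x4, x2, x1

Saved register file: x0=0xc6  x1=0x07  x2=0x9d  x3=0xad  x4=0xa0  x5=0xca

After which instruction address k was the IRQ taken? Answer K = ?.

K = 5

after  0: x0=0xc6 x1=0x2d x2=0xc7 x3=0x0d x4=0xa0 x5=0xca  N=0 Z=0
after  1: x0=0xc6 x1=0x2d x2=0xc7 x3=0xad x4=0xa0 x5=0xca  N=1 Z=0
after  2: x0=0xc6 x1=0x2d x2=0x67 x3=0xad x4=0xa0 x5=0xca  N=0 Z=0
after  3: x0=0xc6 x1=0x25 x2=0x67 x3=0xad x4=0xa0 x5=0xca  N=0 Z=0
after  4: x0=0xc6 x1=0x07 x2=0x67 x3=0xad x4=0xa0 x5=0xca  N=0 Z=0
after  5: x0=0xc6 x1=0x07 x2=0x9d x3=0xad x4=0xa0 x5=0xca  N=1 Z=0
-- IRQ taken; context saved, return-PC = 6 --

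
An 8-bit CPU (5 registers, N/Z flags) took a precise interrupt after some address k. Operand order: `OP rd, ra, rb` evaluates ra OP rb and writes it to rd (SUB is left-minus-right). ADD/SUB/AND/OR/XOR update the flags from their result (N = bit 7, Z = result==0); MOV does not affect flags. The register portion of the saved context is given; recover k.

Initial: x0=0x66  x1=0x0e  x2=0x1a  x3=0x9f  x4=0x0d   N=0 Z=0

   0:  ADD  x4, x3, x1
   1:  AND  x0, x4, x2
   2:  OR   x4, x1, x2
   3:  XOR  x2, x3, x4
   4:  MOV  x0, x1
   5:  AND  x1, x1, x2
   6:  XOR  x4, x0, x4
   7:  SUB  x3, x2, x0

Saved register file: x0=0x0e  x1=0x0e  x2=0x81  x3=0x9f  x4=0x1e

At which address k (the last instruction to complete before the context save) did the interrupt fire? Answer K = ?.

after  0: x0=0x66 x1=0x0e x2=0x1a x3=0x9f x4=0xad  N=1 Z=0
after  1: x0=0x08 x1=0x0e x2=0x1a x3=0x9f x4=0xad  N=0 Z=0
after  2: x0=0x08 x1=0x0e x2=0x1a x3=0x9f x4=0x1e  N=0 Z=0
after  3: x0=0x08 x1=0x0e x2=0x81 x3=0x9f x4=0x1e  N=1 Z=0
after  4: x0=0x0e x1=0x0e x2=0x81 x3=0x9f x4=0x1e  N=1 Z=0
-- IRQ taken; context saved, return-PC = 5 --

K = 4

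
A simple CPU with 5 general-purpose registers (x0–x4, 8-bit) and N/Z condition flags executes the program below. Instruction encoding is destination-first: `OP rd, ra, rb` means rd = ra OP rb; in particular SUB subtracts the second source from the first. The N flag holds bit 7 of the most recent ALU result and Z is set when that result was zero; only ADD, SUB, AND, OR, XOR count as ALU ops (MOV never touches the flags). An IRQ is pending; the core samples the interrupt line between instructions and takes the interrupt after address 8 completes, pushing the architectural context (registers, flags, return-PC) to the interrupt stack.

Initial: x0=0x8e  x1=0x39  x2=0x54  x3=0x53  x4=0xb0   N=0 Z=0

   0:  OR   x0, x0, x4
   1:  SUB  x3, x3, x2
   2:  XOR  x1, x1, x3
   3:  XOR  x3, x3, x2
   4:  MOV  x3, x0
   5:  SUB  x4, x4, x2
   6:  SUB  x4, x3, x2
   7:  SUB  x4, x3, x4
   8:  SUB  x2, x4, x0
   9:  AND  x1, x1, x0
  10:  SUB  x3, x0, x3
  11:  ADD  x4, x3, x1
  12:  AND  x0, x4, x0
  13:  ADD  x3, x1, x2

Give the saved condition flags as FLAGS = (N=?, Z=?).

after  0: x0=0xbe x1=0x39 x2=0x54 x3=0x53 x4=0xb0  N=1 Z=0
after  1: x0=0xbe x1=0x39 x2=0x54 x3=0xff x4=0xb0  N=1 Z=0
after  2: x0=0xbe x1=0xc6 x2=0x54 x3=0xff x4=0xb0  N=1 Z=0
after  3: x0=0xbe x1=0xc6 x2=0x54 x3=0xab x4=0xb0  N=1 Z=0
after  4: x0=0xbe x1=0xc6 x2=0x54 x3=0xbe x4=0xb0  N=1 Z=0
after  5: x0=0xbe x1=0xc6 x2=0x54 x3=0xbe x4=0x5c  N=0 Z=0
after  6: x0=0xbe x1=0xc6 x2=0x54 x3=0xbe x4=0x6a  N=0 Z=0
after  7: x0=0xbe x1=0xc6 x2=0x54 x3=0xbe x4=0x54  N=0 Z=0
after  8: x0=0xbe x1=0xc6 x2=0x96 x3=0xbe x4=0x54  N=1 Z=0
-- IRQ taken; context saved, return-PC = 9 --

FLAGS = (N=1, Z=0)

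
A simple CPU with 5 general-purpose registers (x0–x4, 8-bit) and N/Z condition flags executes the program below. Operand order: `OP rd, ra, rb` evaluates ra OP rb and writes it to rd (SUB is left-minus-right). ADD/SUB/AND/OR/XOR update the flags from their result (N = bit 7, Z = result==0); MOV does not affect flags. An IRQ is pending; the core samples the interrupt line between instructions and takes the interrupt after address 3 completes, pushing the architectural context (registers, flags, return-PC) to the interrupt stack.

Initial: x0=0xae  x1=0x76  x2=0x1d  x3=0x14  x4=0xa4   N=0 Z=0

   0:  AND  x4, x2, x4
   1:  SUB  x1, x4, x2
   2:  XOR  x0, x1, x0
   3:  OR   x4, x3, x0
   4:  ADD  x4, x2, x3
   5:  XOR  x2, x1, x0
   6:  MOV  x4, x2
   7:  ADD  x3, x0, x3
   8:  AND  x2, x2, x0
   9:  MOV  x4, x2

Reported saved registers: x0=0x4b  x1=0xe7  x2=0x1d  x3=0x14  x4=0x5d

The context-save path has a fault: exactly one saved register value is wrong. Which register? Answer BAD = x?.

BAD = x0

after  0: x0=0xae x1=0x76 x2=0x1d x3=0x14 x4=0x04  N=0 Z=0
after  1: x0=0xae x1=0xe7 x2=0x1d x3=0x14 x4=0x04  N=1 Z=0
after  2: x0=0x49 x1=0xe7 x2=0x1d x3=0x14 x4=0x04  N=0 Z=0
after  3: x0=0x49 x1=0xe7 x2=0x1d x3=0x14 x4=0x5d  N=0 Z=0
-- IRQ taken; context saved, return-PC = 4 --
mismatch: x0: reported 0x4b vs actual 0x49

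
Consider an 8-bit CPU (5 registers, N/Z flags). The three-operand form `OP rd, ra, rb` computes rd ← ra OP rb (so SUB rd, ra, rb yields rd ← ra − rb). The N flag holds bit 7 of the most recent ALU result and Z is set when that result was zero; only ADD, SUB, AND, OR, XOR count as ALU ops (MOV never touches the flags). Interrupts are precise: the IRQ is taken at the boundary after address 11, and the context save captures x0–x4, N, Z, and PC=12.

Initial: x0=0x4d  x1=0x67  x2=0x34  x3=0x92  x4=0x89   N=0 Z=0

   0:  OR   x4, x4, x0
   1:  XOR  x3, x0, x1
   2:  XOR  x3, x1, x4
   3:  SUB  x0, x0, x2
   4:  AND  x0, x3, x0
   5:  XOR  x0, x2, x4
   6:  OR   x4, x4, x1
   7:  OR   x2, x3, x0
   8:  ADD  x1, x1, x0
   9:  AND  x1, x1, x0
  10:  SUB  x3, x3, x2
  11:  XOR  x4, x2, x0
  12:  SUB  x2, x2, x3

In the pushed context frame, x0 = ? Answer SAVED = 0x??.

SAVED = 0xf9

after  0: x0=0x4d x1=0x67 x2=0x34 x3=0x92 x4=0xcd  N=1 Z=0
after  1: x0=0x4d x1=0x67 x2=0x34 x3=0x2a x4=0xcd  N=0 Z=0
after  2: x0=0x4d x1=0x67 x2=0x34 x3=0xaa x4=0xcd  N=1 Z=0
after  3: x0=0x19 x1=0x67 x2=0x34 x3=0xaa x4=0xcd  N=0 Z=0
after  4: x0=0x08 x1=0x67 x2=0x34 x3=0xaa x4=0xcd  N=0 Z=0
after  5: x0=0xf9 x1=0x67 x2=0x34 x3=0xaa x4=0xcd  N=1 Z=0
after  6: x0=0xf9 x1=0x67 x2=0x34 x3=0xaa x4=0xef  N=1 Z=0
after  7: x0=0xf9 x1=0x67 x2=0xfb x3=0xaa x4=0xef  N=1 Z=0
after  8: x0=0xf9 x1=0x60 x2=0xfb x3=0xaa x4=0xef  N=0 Z=0
after  9: x0=0xf9 x1=0x60 x2=0xfb x3=0xaa x4=0xef  N=0 Z=0
after 10: x0=0xf9 x1=0x60 x2=0xfb x3=0xaf x4=0xef  N=1 Z=0
after 11: x0=0xf9 x1=0x60 x2=0xfb x3=0xaf x4=0x02  N=0 Z=0
-- IRQ taken; context saved, return-PC = 12 --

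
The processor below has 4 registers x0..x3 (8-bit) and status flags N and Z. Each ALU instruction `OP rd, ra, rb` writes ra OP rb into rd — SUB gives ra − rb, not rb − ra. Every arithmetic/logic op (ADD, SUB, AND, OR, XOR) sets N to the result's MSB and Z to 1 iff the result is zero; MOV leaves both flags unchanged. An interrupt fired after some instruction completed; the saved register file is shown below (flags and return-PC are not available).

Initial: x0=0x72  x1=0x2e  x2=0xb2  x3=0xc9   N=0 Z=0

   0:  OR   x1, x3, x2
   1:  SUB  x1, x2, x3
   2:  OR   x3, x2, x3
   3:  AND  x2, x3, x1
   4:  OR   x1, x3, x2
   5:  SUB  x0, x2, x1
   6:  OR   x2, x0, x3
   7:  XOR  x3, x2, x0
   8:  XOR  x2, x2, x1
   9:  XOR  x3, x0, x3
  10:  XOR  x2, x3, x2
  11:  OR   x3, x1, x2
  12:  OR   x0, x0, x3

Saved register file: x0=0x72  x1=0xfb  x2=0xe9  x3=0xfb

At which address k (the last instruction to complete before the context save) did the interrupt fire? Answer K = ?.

after  0: x0=0x72 x1=0xfb x2=0xb2 x3=0xc9  N=1 Z=0
after  1: x0=0x72 x1=0xe9 x2=0xb2 x3=0xc9  N=1 Z=0
after  2: x0=0x72 x1=0xe9 x2=0xb2 x3=0xfb  N=1 Z=0
after  3: x0=0x72 x1=0xe9 x2=0xe9 x3=0xfb  N=1 Z=0
after  4: x0=0x72 x1=0xfb x2=0xe9 x3=0xfb  N=1 Z=0
-- IRQ taken; context saved, return-PC = 5 --

K = 4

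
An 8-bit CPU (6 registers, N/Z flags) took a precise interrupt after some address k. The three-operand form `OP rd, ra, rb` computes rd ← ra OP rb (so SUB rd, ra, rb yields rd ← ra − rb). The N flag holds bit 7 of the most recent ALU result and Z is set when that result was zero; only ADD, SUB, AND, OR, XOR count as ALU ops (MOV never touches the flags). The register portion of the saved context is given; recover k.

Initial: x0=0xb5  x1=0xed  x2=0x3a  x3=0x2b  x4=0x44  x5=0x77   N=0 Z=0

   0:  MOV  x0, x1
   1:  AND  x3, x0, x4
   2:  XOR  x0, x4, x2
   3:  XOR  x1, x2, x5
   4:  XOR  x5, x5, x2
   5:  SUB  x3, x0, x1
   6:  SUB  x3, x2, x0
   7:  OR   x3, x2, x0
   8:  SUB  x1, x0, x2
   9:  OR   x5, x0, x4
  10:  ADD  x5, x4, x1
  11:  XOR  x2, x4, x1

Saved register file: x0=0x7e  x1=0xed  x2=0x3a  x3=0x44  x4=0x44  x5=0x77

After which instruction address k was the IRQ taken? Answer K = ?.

K = 2

after  0: x0=0xed x1=0xed x2=0x3a x3=0x2b x4=0x44 x5=0x77  N=0 Z=0
after  1: x0=0xed x1=0xed x2=0x3a x3=0x44 x4=0x44 x5=0x77  N=0 Z=0
after  2: x0=0x7e x1=0xed x2=0x3a x3=0x44 x4=0x44 x5=0x77  N=0 Z=0
-- IRQ taken; context saved, return-PC = 3 --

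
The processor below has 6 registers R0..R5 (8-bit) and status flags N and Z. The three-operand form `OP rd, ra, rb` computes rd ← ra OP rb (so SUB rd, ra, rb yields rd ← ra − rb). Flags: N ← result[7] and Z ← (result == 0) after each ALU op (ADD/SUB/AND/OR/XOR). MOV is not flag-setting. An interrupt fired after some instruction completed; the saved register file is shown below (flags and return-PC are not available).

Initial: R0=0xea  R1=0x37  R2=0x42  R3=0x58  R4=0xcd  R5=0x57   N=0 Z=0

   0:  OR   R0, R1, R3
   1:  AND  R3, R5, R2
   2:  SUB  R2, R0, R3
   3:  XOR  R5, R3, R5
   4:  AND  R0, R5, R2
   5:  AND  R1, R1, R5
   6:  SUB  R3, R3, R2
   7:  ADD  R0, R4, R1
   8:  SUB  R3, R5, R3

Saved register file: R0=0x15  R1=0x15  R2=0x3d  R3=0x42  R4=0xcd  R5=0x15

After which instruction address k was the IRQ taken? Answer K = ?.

after  0: R0=0x7f R1=0x37 R2=0x42 R3=0x58 R4=0xcd R5=0x57  N=0 Z=0
after  1: R0=0x7f R1=0x37 R2=0x42 R3=0x42 R4=0xcd R5=0x57  N=0 Z=0
after  2: R0=0x7f R1=0x37 R2=0x3d R3=0x42 R4=0xcd R5=0x57  N=0 Z=0
after  3: R0=0x7f R1=0x37 R2=0x3d R3=0x42 R4=0xcd R5=0x15  N=0 Z=0
after  4: R0=0x15 R1=0x37 R2=0x3d R3=0x42 R4=0xcd R5=0x15  N=0 Z=0
after  5: R0=0x15 R1=0x15 R2=0x3d R3=0x42 R4=0xcd R5=0x15  N=0 Z=0
-- IRQ taken; context saved, return-PC = 6 --

K = 5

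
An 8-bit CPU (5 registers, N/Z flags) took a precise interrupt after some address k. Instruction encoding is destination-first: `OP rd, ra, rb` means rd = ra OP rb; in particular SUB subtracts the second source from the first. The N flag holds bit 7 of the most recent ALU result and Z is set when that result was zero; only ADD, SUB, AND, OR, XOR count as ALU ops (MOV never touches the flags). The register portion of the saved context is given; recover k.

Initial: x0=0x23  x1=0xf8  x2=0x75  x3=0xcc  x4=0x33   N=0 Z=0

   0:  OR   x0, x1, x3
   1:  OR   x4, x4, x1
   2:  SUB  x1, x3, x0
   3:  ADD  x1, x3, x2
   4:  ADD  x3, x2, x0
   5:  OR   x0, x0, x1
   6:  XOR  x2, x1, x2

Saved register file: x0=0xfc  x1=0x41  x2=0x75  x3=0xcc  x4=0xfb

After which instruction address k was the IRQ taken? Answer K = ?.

after  0: x0=0xfc x1=0xf8 x2=0x75 x3=0xcc x4=0x33  N=1 Z=0
after  1: x0=0xfc x1=0xf8 x2=0x75 x3=0xcc x4=0xfb  N=1 Z=0
after  2: x0=0xfc x1=0xd0 x2=0x75 x3=0xcc x4=0xfb  N=1 Z=0
after  3: x0=0xfc x1=0x41 x2=0x75 x3=0xcc x4=0xfb  N=0 Z=0
-- IRQ taken; context saved, return-PC = 4 --

K = 3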